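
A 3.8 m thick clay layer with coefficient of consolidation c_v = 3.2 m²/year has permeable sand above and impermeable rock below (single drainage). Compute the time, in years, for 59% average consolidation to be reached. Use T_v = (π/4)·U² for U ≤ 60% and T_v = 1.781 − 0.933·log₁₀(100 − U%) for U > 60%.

Drainage path length: H_d = H = 3.8 m (single drainage).
U ≤ 60%: T_v = (π/4)·U² = (π/4)×0.59² = 0.2734.
t = T_v·H_d²/c_v = 0.2734×3.8²/3.2 = 1.234 years.

t ≈ 1.23 years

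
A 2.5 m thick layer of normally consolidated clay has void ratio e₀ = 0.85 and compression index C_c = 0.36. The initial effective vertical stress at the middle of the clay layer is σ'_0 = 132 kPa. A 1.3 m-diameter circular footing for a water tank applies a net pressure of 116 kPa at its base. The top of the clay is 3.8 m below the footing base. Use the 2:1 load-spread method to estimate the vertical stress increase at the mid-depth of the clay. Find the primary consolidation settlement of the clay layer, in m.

Mid-depth of clay below the footing base: z = 3.8 + 2.5/2 = 5.05 m.
Stress increase at mid-clay by the 2:1 spreading method:
Δσ ≈ qD²/(D+z)² = 116×1.3²/(1.3+5.05)² = 4.8618 kPa
Final effective stress: σ'_f = σ'_0 + Δσ = 132 + 4.8618 = 136.86 kPa.
Normally consolidated clay, so the full stress increment lies on the virgin compression line:
S_c = C_c·H/(1+e₀)·log₁₀(σ'_f/σ'_0) = 0.36×2.5/(1+0.85)×log₁₀(136.86/132)
    = 0.48649 × 0.015703 = 0.007639 m

S_c ≈ 0.00764 m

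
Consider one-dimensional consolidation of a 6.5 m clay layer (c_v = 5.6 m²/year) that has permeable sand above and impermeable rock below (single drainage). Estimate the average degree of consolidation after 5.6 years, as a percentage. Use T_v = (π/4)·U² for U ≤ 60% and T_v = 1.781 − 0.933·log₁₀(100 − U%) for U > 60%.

Drainage path length: H_d = H = 6.5 m (single drainage).
T_v = c_v·t/H_d² = 5.6×5.6/6.5² = 0.74225.
T_v = 0.74225 corresponds to the U > 60% branch:
U = 1 − 10^((1.781 − T_v)/0.933)/100 = 0.8702

U ≈ 87 %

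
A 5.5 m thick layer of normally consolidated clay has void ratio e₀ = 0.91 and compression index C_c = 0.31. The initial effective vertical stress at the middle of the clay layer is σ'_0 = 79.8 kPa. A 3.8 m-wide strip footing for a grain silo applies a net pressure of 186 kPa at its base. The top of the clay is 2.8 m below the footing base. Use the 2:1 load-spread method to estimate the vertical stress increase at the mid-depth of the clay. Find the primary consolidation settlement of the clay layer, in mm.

Mid-depth of clay below the footing base: z = 2.8 + 5.5/2 = 5.55 m.
Stress increase at mid-clay by the 2:1 spreading method:
Δσ = qB/(B+z) = 186×3.8/(3.8+5.55) = 75.594 kPa
Final effective stress: σ'_f = σ'_0 + Δσ = 79.8 + 75.594 = 155.39 kPa.
Normally consolidated clay, so the full stress increment lies on the virgin compression line:
S_c = C_c·H/(1+e₀)·log₁₀(σ'_f/σ'_0) = 0.31×5.5/(1+0.91)×log₁₀(155.39/79.8)
    = 0.89267 × 0.28942 = 0.2584 m

S_c ≈ 258 mm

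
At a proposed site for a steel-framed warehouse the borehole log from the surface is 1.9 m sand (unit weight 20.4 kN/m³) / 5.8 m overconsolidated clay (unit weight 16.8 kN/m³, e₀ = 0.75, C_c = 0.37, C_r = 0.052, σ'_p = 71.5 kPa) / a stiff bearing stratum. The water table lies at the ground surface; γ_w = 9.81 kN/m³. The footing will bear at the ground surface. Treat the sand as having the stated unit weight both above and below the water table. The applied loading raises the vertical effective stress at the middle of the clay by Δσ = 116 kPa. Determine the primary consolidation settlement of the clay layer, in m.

Mid-depth of clay below the ground surface: z = 1.9 + 5.8/2 = 4.8 m.
Total vertical stress at mid-clay: σ_v = 20.4×1.9 + 16.8×2.9 = 87.48 kPa.
Pore pressure: u = 9.81×(4.8 − 0) = 47.088 kPa.
Initial effective stress: σ'_0 = σ_v − u = 87.48 − 47.088 = 40.392 kPa.
Final effective stress: σ'_f = 40.392 + 116 = 156.39 kPa.
σ'_f = 156.39 > σ'_p = 71.5 kPa, so the stress path crosses the preconsolidation pressure — recompression up to σ'_p, then virgin compression beyond:
S_c = H/(1+e₀)·[C_r·log₁₀(σ'_p/σ'_0) + C_c·log₁₀(σ'_f/σ'_p)]
    = 5.8/1.75 × [0.052×log₁₀(71.5/40.392) + 0.37×log₁₀(156.39/71.5)]
    = 3.3143 × [0.012897 + 0.12576] = 0.4596 m

S_c ≈ 0.46 m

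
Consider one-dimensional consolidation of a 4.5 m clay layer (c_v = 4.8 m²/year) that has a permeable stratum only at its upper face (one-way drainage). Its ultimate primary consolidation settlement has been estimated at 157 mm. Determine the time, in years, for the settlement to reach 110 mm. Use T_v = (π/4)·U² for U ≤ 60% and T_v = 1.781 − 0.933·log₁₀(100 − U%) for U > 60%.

t ≈ 1.7 years

Drainage path length: H_d = H = 4.5 m (single drainage).
U = S(t)/S_ult = 110/157 = 0.7006.
U > 60%: T_v = 1.781 − 0.933·log₁₀(100 − 70.064) = 0.40371.
t = T_v·H_d²/c_v = 0.40371×4.5²/4.8 = 1.703 years.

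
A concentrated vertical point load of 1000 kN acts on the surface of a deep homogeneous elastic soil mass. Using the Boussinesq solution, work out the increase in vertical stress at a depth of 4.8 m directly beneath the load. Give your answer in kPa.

Boussinesq vertical stress below a point load on an elastic half-space:
Δσ_z = 3P/(2πz²) · [1 + (r/z)²]^(−5/2)
r/z = 0/4.8 = 0; [1+(r/z)²]^(−5/2) = 1.
Δσ_z = 3×1000/(2π×4.8²) × 1 = 20.723 × 1 = 20.72 kPa

Δσ_z ≈ 20.7 kPa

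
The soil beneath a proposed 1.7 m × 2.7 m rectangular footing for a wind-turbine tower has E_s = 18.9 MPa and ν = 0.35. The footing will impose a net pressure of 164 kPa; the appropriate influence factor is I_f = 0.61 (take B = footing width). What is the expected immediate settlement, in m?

Immediate (elastic) settlement: S_e = q·B·(1−ν²)/E_s · I_f.
E_s = 18.9 MPa = 18900 kPa.
S_e = 164 × 1.7 × (1 − 0.35²) / 18900 × 0.61
    = 164 × 1.7 × 0.8775 / 18900 × 0.61
    = 0.007896 m

S_e ≈ 0.0079 m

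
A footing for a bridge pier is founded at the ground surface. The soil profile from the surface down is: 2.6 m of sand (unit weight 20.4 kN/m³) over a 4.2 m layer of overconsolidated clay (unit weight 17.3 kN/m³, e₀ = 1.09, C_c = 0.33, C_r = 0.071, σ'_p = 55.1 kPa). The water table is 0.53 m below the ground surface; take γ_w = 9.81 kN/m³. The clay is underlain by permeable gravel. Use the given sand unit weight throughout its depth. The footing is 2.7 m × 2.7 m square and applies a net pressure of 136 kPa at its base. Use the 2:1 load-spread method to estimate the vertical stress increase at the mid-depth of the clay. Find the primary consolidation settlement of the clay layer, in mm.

Mid-depth of clay below the ground surface: z = 2.6 + 4.2/2 = 4.7 m.
Total vertical stress at mid-clay: σ_v = 20.4×2.6 + 17.3×2.1 = 89.37 kPa.
Pore pressure: u = 9.81×(4.7 − 0.53) = 40.908 kPa.
Initial effective stress: σ'_0 = σ_v − u = 89.37 − 40.908 = 48.462 kPa.
Stress increase at mid-clay by the 2:1 spreading method:
Δσ = qBL/((B+z)(L+z)) = 136×2.7×2.7/((2.7+4.7)(2.7+4.7)) = 18.105 kPa
Final effective stress: σ'_f = 48.462 + 18.105 = 66.567 kPa.
σ'_f = 66.567 > σ'_p = 55.1 kPa, so the stress path crosses the preconsolidation pressure — recompression up to σ'_p, then virgin compression beyond:
S_c = H/(1+e₀)·[C_r·log₁₀(σ'_p/σ'_0) + C_c·log₁₀(σ'_f/σ'_p)]
    = 4.2/2.09 × [0.071×log₁₀(55.1/48.462) + 0.33×log₁₀(66.567/55.1)]
    = 2.0096 × [0.0039583 + 0.027095] = 0.0624 m

S_c ≈ 62.4 mm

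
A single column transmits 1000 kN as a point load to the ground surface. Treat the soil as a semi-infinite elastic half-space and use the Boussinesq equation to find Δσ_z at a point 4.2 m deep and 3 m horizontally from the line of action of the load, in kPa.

Δσ_z ≈ 9.66 kPa

Boussinesq vertical stress below a point load on an elastic half-space:
Δσ_z = 3P/(2πz²) · [1 + (r/z)²]^(−5/2)
r/z = 3/4.2 = 0.71429; [1+(r/z)²]^(−5/2) = 0.35679.
Δσ_z = 3×1000/(2π×4.2²) × 0.35679 = 27.067 × 0.35679 = 9.657 kPa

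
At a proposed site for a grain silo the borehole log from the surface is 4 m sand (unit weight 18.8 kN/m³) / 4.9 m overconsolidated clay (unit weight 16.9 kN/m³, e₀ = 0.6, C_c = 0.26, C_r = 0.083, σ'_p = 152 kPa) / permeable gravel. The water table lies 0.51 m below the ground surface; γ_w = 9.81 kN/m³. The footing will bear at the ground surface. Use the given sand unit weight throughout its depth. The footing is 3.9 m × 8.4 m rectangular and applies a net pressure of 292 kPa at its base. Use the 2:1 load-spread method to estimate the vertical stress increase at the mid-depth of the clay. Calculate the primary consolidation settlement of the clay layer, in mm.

S_c ≈ 80.2 mm

Mid-depth of clay below the ground surface: z = 4 + 4.9/2 = 6.45 m.
Total vertical stress at mid-clay: σ_v = 18.8×4 + 16.9×2.45 = 116.61 kPa.
Pore pressure: u = 9.81×(6.45 − 0.51) = 58.271 kPa.
Initial effective stress: σ'_0 = σ_v − u = 116.61 − 58.271 = 58.339 kPa.
Stress increase at mid-clay by the 2:1 spreading method:
Δσ = qBL/((B+z)(L+z)) = 292×3.9×8.4/((3.9+6.45)(8.4+6.45)) = 62.239 kPa
Final effective stress: σ'_f = 58.339 + 62.239 = 120.58 kPa.
σ'_f = 120.58 ≤ σ'_p = 152 kPa, so the clay remains overconsolidated and only the recompression index applies:
S_c = C_r·H/(1+e₀)·log₁₀(σ'_f/σ'_0) = 0.083×4.9/1.6×log₁₀(120.58/58.339)
    = 0.25419 × 0.31532 = 0.08015 m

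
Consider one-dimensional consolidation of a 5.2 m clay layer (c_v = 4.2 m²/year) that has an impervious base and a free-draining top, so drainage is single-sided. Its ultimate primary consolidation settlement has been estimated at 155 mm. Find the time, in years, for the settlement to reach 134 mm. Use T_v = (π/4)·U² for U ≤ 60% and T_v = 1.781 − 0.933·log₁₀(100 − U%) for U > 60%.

Drainage path length: H_d = H = 5.2 m (single drainage).
U = S(t)/S_ult = 134/155 = 0.8645.
U > 60%: T_v = 1.781 − 0.933·log₁₀(100 − 86.452) = 0.72495.
t = T_v·H_d²/c_v = 0.72495×5.2²/4.2 = 4.667 years.

t ≈ 4.67 years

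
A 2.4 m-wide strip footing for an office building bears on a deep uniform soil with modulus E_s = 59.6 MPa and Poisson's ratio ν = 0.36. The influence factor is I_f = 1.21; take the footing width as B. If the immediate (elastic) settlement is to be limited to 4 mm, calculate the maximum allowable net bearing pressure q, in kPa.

E_s = 59.6 MPa = 59600 kPa.
S_e = q·B·(1−ν²)/E_s · I_f  ⇒  q = S_e·E_s / (B·(1−ν²)·I_f).
q = 0.004 × 59600 / (2.4 × 0.8704 × 1.21) = 94.32 kPa

q ≈ 94.3 kPa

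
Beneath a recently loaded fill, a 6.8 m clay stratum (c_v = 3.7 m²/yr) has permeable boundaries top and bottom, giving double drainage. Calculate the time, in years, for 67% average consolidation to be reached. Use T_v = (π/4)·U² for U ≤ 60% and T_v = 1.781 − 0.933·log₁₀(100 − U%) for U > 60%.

t ≈ 1.14 years

Drainage path length: H_d = H/2 = 3.4 m (double drainage).
U > 60%: T_v = 1.781 − 0.933·log₁₀(100 − 67) = 0.36423.
t = T_v·H_d²/c_v = 0.36423×3.4²/3.7 = 1.138 years.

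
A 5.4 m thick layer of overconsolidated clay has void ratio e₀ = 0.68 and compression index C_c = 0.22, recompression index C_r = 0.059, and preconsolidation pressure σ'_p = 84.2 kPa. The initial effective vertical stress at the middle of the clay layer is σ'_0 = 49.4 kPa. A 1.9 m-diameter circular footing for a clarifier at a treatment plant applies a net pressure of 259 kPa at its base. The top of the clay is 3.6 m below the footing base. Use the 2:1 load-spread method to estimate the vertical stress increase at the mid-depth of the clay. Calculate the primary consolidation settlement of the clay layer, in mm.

Mid-depth of clay below the footing base: z = 3.6 + 5.4/2 = 6.3 m.
Stress increase at mid-clay by the 2:1 spreading method:
Δσ ≈ qD²/(D+z)² = 259×1.9²/(1.9+6.3)² = 13.905 kPa
Final effective stress: σ'_f = 49.4 + 13.905 = 63.305 kPa.
σ'_f = 63.305 ≤ σ'_p = 84.2 kPa, so the clay remains overconsolidated and only the recompression index applies:
S_c = C_r·H/(1+e₀)·log₁₀(σ'_f/σ'_0) = 0.059×5.4/1.68×log₁₀(63.305/49.4)
    = 0.18964 × 0.10771 = 0.02043 m

S_c ≈ 20.4 mm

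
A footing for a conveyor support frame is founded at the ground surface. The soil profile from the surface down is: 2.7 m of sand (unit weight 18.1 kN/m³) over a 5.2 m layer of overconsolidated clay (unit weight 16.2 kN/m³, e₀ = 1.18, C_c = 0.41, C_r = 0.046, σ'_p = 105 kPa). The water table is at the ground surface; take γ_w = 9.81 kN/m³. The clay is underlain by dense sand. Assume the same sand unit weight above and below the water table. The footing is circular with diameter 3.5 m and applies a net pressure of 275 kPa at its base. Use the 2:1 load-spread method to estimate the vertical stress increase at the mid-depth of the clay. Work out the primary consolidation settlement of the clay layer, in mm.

Mid-depth of clay below the ground surface: z = 2.7 + 5.2/2 = 5.3 m.
Total vertical stress at mid-clay: σ_v = 18.1×2.7 + 16.2×2.6 = 90.99 kPa.
Pore pressure: u = 9.81×(5.3 − 0) = 51.993 kPa.
Initial effective stress: σ'_0 = σ_v − u = 90.99 − 51.993 = 38.997 kPa.
Stress increase at mid-clay by the 2:1 spreading method:
Δσ ≈ qD²/(D+z)² = 275×3.5²/(3.5+5.3)² = 43.501 kPa
Final effective stress: σ'_f = 38.997 + 43.501 = 82.498 kPa.
σ'_f = 82.498 ≤ σ'_p = 105 kPa, so the clay remains overconsolidated and only the recompression index applies:
S_c = C_r·H/(1+e₀)·log₁₀(σ'_f/σ'_0) = 0.046×5.2/2.18×log₁₀(82.498/38.997)
    = 0.10972 × 0.32541 = 0.03571 m

S_c ≈ 35.7 mm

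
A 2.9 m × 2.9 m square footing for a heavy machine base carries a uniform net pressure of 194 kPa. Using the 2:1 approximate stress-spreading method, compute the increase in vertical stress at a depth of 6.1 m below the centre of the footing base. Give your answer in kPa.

By the 2:1 method the load spreads at 1 horizontal : 2 vertical, so at depth z the loaded area has grown by z in each plan dimension:
Δσ = qBL/((B+z)(L+z)) = 194×2.9×2.9/((2.9+6.1)(2.9+6.1)) = 20.142 kPa

Δσ_z ≈ 20.1 kPa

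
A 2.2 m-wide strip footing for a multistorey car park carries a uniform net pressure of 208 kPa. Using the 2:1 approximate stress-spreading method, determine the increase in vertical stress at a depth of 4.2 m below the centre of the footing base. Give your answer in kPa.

By the 2:1 method the load spreads at 1 horizontal : 2 vertical, so at depth z the loaded area has grown by z in each plan dimension:
Δσ = qB/(B+z) = 208×2.2/(2.2+4.2) = 71.5 kPa

Δσ_z ≈ 71.5 kPa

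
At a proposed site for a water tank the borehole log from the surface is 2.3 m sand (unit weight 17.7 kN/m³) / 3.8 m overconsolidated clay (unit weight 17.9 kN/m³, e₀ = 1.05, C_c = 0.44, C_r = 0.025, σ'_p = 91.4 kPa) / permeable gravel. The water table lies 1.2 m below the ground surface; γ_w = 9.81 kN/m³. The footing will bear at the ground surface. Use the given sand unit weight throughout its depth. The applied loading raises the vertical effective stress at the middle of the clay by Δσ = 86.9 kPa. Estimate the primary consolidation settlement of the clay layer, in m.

S_c ≈ 0.145 m

Mid-depth of clay below the ground surface: z = 2.3 + 3.8/2 = 4.2 m.
Total vertical stress at mid-clay: σ_v = 17.7×2.3 + 17.9×1.9 = 74.72 kPa.
Pore pressure: u = 9.81×(4.2 − 1.2) = 29.43 kPa.
Initial effective stress: σ'_0 = σ_v − u = 74.72 − 29.43 = 45.29 kPa.
Final effective stress: σ'_f = 45.29 + 86.9 = 132.19 kPa.
σ'_f = 132.19 > σ'_p = 91.4 kPa, so the stress path crosses the preconsolidation pressure — recompression up to σ'_p, then virgin compression beyond:
S_c = H/(1+e₀)·[C_r·log₁₀(σ'_p/σ'_0) + C_c·log₁₀(σ'_f/σ'_p)]
    = 3.8/2.05 × [0.025×log₁₀(91.4/45.29) + 0.44×log₁₀(132.19/91.4)]
    = 1.8537 × [0.0076236 + 0.070511] = 0.1448 m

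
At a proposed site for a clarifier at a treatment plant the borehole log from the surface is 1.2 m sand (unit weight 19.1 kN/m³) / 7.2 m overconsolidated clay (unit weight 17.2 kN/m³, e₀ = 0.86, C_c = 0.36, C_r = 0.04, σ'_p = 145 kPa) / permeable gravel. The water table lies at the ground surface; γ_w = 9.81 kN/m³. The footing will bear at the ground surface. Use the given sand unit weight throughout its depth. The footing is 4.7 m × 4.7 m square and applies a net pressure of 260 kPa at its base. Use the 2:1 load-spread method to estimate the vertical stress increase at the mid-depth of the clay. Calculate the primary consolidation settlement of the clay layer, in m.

S_c ≈ 0.0664 m

Mid-depth of clay below the ground surface: z = 1.2 + 7.2/2 = 4.8 m.
Total vertical stress at mid-clay: σ_v = 19.1×1.2 + 17.2×3.6 = 84.84 kPa.
Pore pressure: u = 9.81×(4.8 − 0) = 47.088 kPa.
Initial effective stress: σ'_0 = σ_v − u = 84.84 − 47.088 = 37.752 kPa.
Stress increase at mid-clay by the 2:1 spreading method:
Δσ = qBL/((B+z)(L+z)) = 260×4.7×4.7/((4.7+4.8)(4.7+4.8)) = 63.639 kPa
Final effective stress: σ'_f = 37.752 + 63.639 = 101.39 kPa.
σ'_f = 101.39 ≤ σ'_p = 145 kPa, so the clay remains overconsolidated and only the recompression index applies:
S_c = C_r·H/(1+e₀)·log₁₀(σ'_f/σ'_0) = 0.04×7.2/1.86×log₁₀(101.39/37.752)
    = 0.15484 × 0.42906 = 0.06644 m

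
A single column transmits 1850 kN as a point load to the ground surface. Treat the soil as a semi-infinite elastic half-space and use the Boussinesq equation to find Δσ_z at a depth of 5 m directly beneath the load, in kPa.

Δσ_z ≈ 35.3 kPa

Boussinesq vertical stress below a point load on an elastic half-space:
Δσ_z = 3P/(2πz²) · [1 + (r/z)²]^(−5/2)
r/z = 0/5 = 0; [1+(r/z)²]^(−5/2) = 1.
Δσ_z = 3×1850/(2π×5²) × 1 = 35.332 × 1 = 35.33 kPa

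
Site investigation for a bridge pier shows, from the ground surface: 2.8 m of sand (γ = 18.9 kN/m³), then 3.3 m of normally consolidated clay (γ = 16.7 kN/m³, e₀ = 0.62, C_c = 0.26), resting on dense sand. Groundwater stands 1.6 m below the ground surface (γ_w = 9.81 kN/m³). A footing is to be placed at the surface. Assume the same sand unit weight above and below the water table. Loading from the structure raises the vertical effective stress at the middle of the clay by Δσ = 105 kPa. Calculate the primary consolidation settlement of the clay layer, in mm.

S_c ≈ 253 mm

Mid-depth of clay below the ground surface: z = 2.8 + 3.3/2 = 4.45 m.
Total vertical stress at mid-clay: σ_v = 18.9×2.8 + 16.7×1.65 = 80.475 kPa.
Pore pressure: u = 9.81×(4.45 − 1.6) = 27.959 kPa.
Initial effective stress: σ'_0 = σ_v − u = 80.475 − 27.959 = 52.516 kPa.
Final effective stress: σ'_f = σ'_0 + Δσ = 52.516 + 105 = 157.52 kPa.
Normally consolidated clay, so the full stress increment lies on the virgin compression line:
S_c = C_c·H/(1+e₀)·log₁₀(σ'_f/σ'_0) = 0.26×3.3/(1+0.62)×log₁₀(157.52/52.516)
    = 0.52963 × 0.47704 = 0.2527 m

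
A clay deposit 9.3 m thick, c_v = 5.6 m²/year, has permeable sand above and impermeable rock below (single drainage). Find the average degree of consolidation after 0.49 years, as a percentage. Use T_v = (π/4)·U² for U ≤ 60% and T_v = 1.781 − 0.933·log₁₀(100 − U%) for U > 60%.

Drainage path length: H_d = H = 9.3 m (single drainage).
T_v = c_v·t/H_d² = 5.6×0.49/9.3² = 0.031726.
T_v = 0.031726 corresponds to the U ≤ 60% branch:
U = √(4T_v/π) = 0.201

U ≈ 20.1 %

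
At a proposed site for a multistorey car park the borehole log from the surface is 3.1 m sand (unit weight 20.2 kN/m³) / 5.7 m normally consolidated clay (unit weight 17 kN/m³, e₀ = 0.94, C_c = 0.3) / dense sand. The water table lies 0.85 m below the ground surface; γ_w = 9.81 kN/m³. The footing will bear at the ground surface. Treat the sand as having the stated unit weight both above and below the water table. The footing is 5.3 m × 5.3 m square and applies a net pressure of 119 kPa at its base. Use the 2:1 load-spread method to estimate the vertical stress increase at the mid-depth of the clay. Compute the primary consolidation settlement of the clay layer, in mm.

S_c ≈ 138 mm

Mid-depth of clay below the ground surface: z = 3.1 + 5.7/2 = 5.95 m.
Total vertical stress at mid-clay: σ_v = 20.2×3.1 + 17×2.85 = 111.07 kPa.
Pore pressure: u = 9.81×(5.95 − 0.85) = 50.031 kPa.
Initial effective stress: σ'_0 = σ_v − u = 111.07 − 50.031 = 61.039 kPa.
Stress increase at mid-clay by the 2:1 spreading method:
Δσ = qBL/((B+z)(L+z)) = 119×5.3×5.3/((5.3+5.95)(5.3+5.95)) = 26.412 kPa
Final effective stress: σ'_f = σ'_0 + Δσ = 61.039 + 26.412 = 87.451 kPa.
Normally consolidated clay, so the full stress increment lies on the virgin compression line:
S_c = C_c·H/(1+e₀)·log₁₀(σ'_f/σ'_0) = 0.3×5.7/(1+0.94)×log₁₀(87.451/61.039)
    = 0.88144 × 0.15616 = 0.1376 m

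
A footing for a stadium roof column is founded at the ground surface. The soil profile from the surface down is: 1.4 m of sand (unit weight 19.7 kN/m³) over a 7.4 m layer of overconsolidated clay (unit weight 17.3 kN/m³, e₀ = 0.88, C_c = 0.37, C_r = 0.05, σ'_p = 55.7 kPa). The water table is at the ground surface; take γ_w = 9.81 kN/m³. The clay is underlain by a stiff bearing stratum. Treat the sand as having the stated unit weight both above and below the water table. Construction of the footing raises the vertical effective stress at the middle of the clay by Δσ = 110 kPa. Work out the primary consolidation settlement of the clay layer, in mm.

S_c ≈ 658 mm

Mid-depth of clay below the ground surface: z = 1.4 + 7.4/2 = 5.1 m.
Total vertical stress at mid-clay: σ_v = 19.7×1.4 + 17.3×3.7 = 91.59 kPa.
Pore pressure: u = 9.81×(5.1 − 0) = 50.031 kPa.
Initial effective stress: σ'_0 = σ_v − u = 91.59 − 50.031 = 41.559 kPa.
Final effective stress: σ'_f = 41.559 + 110 = 151.56 kPa.
σ'_f = 151.56 > σ'_p = 55.7 kPa, so the stress path crosses the preconsolidation pressure — recompression up to σ'_p, then virgin compression beyond:
S_c = H/(1+e₀)·[C_r·log₁₀(σ'_p/σ'_0) + C_c·log₁₀(σ'_f/σ'_p)]
    = 7.4/1.88 × [0.05×log₁₀(55.7/41.559) + 0.37×log₁₀(151.56/55.7)]
    = 3.9362 × [0.0063595 + 0.16085] = 0.6582 m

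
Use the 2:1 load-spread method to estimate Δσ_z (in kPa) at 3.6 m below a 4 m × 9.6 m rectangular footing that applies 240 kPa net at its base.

By the 2:1 method the load spreads at 1 horizontal : 2 vertical, so at depth z the loaded area has grown by z in each plan dimension:
Δσ = qBL/((B+z)(L+z)) = 240×4×9.6/((4+3.6)(9.6+3.6)) = 91.866 kPa

Δσ_z ≈ 91.9 kPa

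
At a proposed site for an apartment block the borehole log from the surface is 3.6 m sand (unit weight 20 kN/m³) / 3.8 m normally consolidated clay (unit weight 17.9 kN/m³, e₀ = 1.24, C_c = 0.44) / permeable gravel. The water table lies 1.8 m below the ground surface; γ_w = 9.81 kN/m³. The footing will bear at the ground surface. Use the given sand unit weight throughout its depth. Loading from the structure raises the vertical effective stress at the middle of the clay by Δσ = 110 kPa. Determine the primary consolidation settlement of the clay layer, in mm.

S_c ≈ 307 mm

Mid-depth of clay below the ground surface: z = 3.6 + 3.8/2 = 5.5 m.
Total vertical stress at mid-clay: σ_v = 20×3.6 + 17.9×1.9 = 106.01 kPa.
Pore pressure: u = 9.81×(5.5 − 1.8) = 36.297 kPa.
Initial effective stress: σ'_0 = σ_v − u = 106.01 − 36.297 = 69.713 kPa.
Final effective stress: σ'_f = σ'_0 + Δσ = 69.713 + 110 = 179.71 kPa.
Normally consolidated clay, so the full stress increment lies on the virgin compression line:
S_c = C_c·H/(1+e₀)·log₁₀(σ'_f/σ'_0) = 0.44×3.8/(1+1.24)×log₁₀(179.71/69.713)
    = 0.74643 × 0.41126 = 0.307 m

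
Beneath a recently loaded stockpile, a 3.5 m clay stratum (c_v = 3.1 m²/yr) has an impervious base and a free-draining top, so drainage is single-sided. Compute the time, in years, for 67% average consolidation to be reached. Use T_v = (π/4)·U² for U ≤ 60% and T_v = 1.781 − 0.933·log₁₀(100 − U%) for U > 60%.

Drainage path length: H_d = H = 3.5 m (single drainage).
U > 60%: T_v = 1.781 − 0.933·log₁₀(100 − 67) = 0.36423.
t = T_v·H_d²/c_v = 0.36423×3.5²/3.1 = 1.439 years.

t ≈ 1.44 years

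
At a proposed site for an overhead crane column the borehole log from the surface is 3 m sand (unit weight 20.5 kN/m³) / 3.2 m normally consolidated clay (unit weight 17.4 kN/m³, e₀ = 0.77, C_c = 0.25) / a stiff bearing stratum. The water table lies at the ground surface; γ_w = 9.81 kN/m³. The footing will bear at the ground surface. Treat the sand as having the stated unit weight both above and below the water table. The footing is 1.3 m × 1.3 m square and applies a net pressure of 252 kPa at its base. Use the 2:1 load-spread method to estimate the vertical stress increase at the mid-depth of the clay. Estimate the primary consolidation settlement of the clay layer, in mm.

Mid-depth of clay below the ground surface: z = 3 + 3.2/2 = 4.6 m.
Total vertical stress at mid-clay: σ_v = 20.5×3 + 17.4×1.6 = 89.34 kPa.
Pore pressure: u = 9.81×(4.6 − 0) = 45.126 kPa.
Initial effective stress: σ'_0 = σ_v − u = 89.34 − 45.126 = 44.214 kPa.
Stress increase at mid-clay by the 2:1 spreading method:
Δσ = qBL/((B+z)(L+z)) = 252×1.3×1.3/((1.3+4.6)(1.3+4.6)) = 12.234 kPa
Final effective stress: σ'_f = σ'_0 + Δσ = 44.214 + 12.234 = 56.448 kPa.
Normally consolidated clay, so the full stress increment lies on the virgin compression line:
S_c = C_c·H/(1+e₀)·log₁₀(σ'_f/σ'_0) = 0.25×3.2/(1+0.77)×log₁₀(56.448/44.214)
    = 0.45198 × 0.10609 = 0.04795 m

S_c ≈ 48 mm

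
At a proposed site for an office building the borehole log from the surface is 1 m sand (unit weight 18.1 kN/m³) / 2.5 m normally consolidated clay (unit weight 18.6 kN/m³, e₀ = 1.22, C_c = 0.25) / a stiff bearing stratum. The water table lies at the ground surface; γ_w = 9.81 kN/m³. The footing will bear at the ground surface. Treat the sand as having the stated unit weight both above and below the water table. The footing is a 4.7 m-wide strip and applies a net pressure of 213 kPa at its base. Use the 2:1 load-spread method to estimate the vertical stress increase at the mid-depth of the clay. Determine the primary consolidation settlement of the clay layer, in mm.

S_c ≈ 261 mm

Mid-depth of clay below the ground surface: z = 1 + 2.5/2 = 2.25 m.
Total vertical stress at mid-clay: σ_v = 18.1×1 + 18.6×1.25 = 41.35 kPa.
Pore pressure: u = 9.81×(2.25 − 0) = 22.073 kPa.
Initial effective stress: σ'_0 = σ_v − u = 41.35 − 22.073 = 19.277 kPa.
Stress increase at mid-clay by the 2:1 spreading method:
Δσ = qB/(B+z) = 213×4.7/(4.7+2.25) = 144.04 kPa
Final effective stress: σ'_f = σ'_0 + Δσ = 19.277 + 144.04 = 163.32 kPa.
Normally consolidated clay, so the full stress increment lies on the virgin compression line:
S_c = C_c·H/(1+e₀)·log₁₀(σ'_f/σ'_0) = 0.25×2.5/(1+1.22)×log₁₀(163.32/19.277)
    = 0.28153 × 0.928 = 0.2613 m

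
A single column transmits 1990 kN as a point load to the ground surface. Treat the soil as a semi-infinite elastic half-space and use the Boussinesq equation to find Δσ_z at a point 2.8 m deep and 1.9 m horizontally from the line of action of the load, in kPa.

Δσ_z ≈ 47 kPa

Boussinesq vertical stress below a point load on an elastic half-space:
Δσ_z = 3P/(2πz²) · [1 + (r/z)²]^(−5/2)
r/z = 1.9/2.8 = 0.67857; [1+(r/z)²]^(−5/2) = 0.38795.
Δσ_z = 3×1990/(2π×2.8²) × 0.38795 = 121.19 × 0.38795 = 47.02 kPa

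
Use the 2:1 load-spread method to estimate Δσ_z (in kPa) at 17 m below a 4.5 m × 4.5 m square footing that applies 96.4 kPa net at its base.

By the 2:1 method the load spreads at 1 horizontal : 2 vertical, so at depth z the loaded area has grown by z in each plan dimension:
Δσ = qBL/((B+z)(L+z)) = 96.4×4.5×4.5/((4.5+17)(4.5+17)) = 4.223 kPa

Δσ_z ≈ 4.22 kPa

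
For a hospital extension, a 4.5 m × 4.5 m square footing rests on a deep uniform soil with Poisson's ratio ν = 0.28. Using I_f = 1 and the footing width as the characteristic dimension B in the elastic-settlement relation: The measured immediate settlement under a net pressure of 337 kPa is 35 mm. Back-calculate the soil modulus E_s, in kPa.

S_e = q·B·(1−ν²)/E_s · I_f  ⇒  E_s = q·B·(1−ν²)·I_f / S_e.
E_s = 337 × 4.5 × 0.9216 × 1 / 0.035 = 39930 kPa

E_s ≈ 39900 kPa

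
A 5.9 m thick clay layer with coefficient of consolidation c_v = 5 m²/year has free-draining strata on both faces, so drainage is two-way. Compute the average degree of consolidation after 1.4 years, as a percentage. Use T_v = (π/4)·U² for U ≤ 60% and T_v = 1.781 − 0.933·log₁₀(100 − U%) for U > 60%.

Drainage path length: H_d = H/2 = 2.95 m (double drainage).
T_v = c_v·t/H_d² = 5×1.4/2.95² = 0.80437.
T_v = 0.80437 corresponds to the U > 60% branch:
U = 1 − 10^((1.781 − T_v)/0.933)/100 = 0.8886

U ≈ 88.9 %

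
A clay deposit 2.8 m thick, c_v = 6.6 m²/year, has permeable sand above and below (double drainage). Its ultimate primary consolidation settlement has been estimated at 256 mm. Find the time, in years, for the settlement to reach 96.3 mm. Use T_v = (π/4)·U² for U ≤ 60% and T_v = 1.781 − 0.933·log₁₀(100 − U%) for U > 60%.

t ≈ 0.033 years

Drainage path length: H_d = H/2 = 1.4 m (double drainage).
U = S(t)/S_ult = 96.3/256 = 0.3762.
U ≤ 60%: T_v = (π/4)·U² = (π/4)×0.37617² = 0.11114.
t = T_v·H_d²/c_v = 0.11114×1.4²/6.6 = 0.03301 years.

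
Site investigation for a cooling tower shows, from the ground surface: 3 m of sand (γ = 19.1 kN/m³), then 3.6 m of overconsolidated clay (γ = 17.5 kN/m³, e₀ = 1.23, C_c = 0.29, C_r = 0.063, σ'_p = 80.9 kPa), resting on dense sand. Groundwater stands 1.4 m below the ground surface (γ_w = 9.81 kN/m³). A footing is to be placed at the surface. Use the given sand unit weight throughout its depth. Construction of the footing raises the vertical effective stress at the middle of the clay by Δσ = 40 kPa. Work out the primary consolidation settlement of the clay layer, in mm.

S_c ≈ 50.3 mm

Mid-depth of clay below the ground surface: z = 3 + 3.6/2 = 4.8 m.
Total vertical stress at mid-clay: σ_v = 19.1×3 + 17.5×1.8 = 88.8 kPa.
Pore pressure: u = 9.81×(4.8 − 1.4) = 33.354 kPa.
Initial effective stress: σ'_0 = σ_v − u = 88.8 − 33.354 = 55.446 kPa.
Final effective stress: σ'_f = 55.446 + 40 = 95.446 kPa.
σ'_f = 95.446 > σ'_p = 80.9 kPa, so the stress path crosses the preconsolidation pressure — recompression up to σ'_p, then virgin compression beyond:
S_c = H/(1+e₀)·[C_r·log₁₀(σ'_p/σ'_0) + C_c·log₁₀(σ'_f/σ'_p)]
    = 3.6/2.23 × [0.063×log₁₀(80.9/55.446) + 0.29×log₁₀(95.446/80.9)]
    = 1.6143 × [0.010337 + 0.020825] = 0.0503 m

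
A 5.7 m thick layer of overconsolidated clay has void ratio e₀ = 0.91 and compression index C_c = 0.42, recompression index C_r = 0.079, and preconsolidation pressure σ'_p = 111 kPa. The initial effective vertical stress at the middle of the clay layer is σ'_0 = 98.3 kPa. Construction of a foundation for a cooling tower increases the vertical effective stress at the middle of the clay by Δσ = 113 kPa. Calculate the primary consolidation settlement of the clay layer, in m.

Final effective stress: σ'_f = 98.3 + 113 = 211.3 kPa.
σ'_f = 211.3 > σ'_p = 111 kPa, so the stress path crosses the preconsolidation pressure — recompression up to σ'_p, then virgin compression beyond:
S_c = H/(1+e₀)·[C_r·log₁₀(σ'_p/σ'_0) + C_c·log₁₀(σ'_f/σ'_p)]
    = 5.7/1.91 × [0.079×log₁₀(111/98.3) + 0.42×log₁₀(211.3/111)]
    = 2.9843 × [0.0041688 + 0.11742] = 0.3629 m

S_c ≈ 0.363 m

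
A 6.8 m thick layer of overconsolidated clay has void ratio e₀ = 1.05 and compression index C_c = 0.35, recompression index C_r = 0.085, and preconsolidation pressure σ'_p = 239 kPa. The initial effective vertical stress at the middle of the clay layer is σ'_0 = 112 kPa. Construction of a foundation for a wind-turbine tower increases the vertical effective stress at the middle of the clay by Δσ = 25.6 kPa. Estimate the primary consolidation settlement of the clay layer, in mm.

S_c ≈ 25.2 mm

Final effective stress: σ'_f = 112 + 25.6 = 137.6 kPa.
σ'_f = 137.6 ≤ σ'_p = 239 kPa, so the clay remains overconsolidated and only the recompression index applies:
S_c = C_r·H/(1+e₀)·log₁₀(σ'_f/σ'_0) = 0.085×6.8/2.05×log₁₀(137.6/112)
    = 0.28195 × 0.0894 = 0.02521 m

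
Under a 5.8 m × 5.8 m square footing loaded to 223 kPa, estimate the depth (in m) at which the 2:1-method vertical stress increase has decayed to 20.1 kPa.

2:1 spreading — at depth z the loaded area has grown by z in each plan dimension:
qB²/(B+z)² = Δσ_z ⇒ z = B(√(q/Δσ_z) − 1) = 5.8×(√(223/20.1) − 1) = 13.52 m

z ≈ 13.5 m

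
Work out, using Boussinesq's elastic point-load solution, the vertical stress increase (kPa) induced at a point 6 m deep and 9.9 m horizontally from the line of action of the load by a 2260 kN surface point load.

Boussinesq vertical stress below a point load on an elastic half-space:
Δσ_z = 3P/(2πz²) · [1 + (r/z)²]^(−5/2)
r/z = 9.9/6 = 1.65; [1+(r/z)²]^(−5/2) = 0.037404.
Δσ_z = 3×2260/(2π×6²) × 0.037404 = 29.974 × 0.037404 = 1.121 kPa

Δσ_z ≈ 1.12 kPa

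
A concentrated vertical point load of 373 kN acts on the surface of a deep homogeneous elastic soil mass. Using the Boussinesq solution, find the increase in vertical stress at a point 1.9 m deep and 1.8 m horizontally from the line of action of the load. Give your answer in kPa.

Boussinesq vertical stress below a point load on an elastic half-space:
Δσ_z = 3P/(2πz²) · [1 + (r/z)²]^(−5/2)
r/z = 1.8/1.9 = 0.94737; [1+(r/z)²]^(−5/2) = 0.20162.
Δσ_z = 3×373/(2π×1.9²) × 0.20162 = 49.334 × 0.20162 = 9.947 kPa

Δσ_z ≈ 9.95 kPa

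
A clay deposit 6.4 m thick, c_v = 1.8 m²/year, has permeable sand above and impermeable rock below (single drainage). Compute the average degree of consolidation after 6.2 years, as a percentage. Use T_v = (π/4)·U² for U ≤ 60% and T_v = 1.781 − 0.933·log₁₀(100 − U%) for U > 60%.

Drainage path length: H_d = H = 6.4 m (single drainage).
T_v = c_v·t/H_d² = 1.8×6.2/6.4² = 0.27246.
T_v = 0.27246 corresponds to the U ≤ 60% branch:
U = √(4T_v/π) = 0.589

U ≈ 58.9 %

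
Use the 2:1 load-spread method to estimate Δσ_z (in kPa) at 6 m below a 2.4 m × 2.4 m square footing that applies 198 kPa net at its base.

Δσ_z ≈ 16.2 kPa

By the 2:1 method the load spreads at 1 horizontal : 2 vertical, so at depth z the loaded area has grown by z in each plan dimension:
Δσ = qBL/((B+z)(L+z)) = 198×2.4×2.4/((2.4+6)(2.4+6)) = 16.163 kPa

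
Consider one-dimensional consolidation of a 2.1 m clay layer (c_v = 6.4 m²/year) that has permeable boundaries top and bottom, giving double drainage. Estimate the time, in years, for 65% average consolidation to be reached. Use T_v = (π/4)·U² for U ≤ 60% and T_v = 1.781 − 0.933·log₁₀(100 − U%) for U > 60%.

Drainage path length: H_d = H/2 = 1.05 m (double drainage).
U > 60%: T_v = 1.781 − 0.933·log₁₀(100 − 65) = 0.34038.
t = T_v·H_d²/c_v = 0.34038×1.05²/6.4 = 0.05864 years.

t ≈ 0.0586 years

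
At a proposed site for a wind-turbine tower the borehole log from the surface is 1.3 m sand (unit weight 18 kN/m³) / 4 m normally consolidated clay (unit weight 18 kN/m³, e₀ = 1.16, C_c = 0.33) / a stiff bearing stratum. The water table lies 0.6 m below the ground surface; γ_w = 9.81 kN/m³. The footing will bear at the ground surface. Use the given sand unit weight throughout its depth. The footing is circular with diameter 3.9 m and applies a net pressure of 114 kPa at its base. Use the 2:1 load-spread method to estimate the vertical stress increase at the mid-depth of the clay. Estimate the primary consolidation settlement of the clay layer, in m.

Mid-depth of clay below the ground surface: z = 1.3 + 4/2 = 3.3 m.
Total vertical stress at mid-clay: σ_v = 18×1.3 + 18×2 = 59.4 kPa.
Pore pressure: u = 9.81×(3.3 − 0.6) = 26.487 kPa.
Initial effective stress: σ'_0 = σ_v − u = 59.4 − 26.487 = 32.913 kPa.
Stress increase at mid-clay by the 2:1 spreading method:
Δσ ≈ qD²/(D+z)² = 114×3.9²/(3.9+3.3)² = 33.448 kPa
Final effective stress: σ'_f = σ'_0 + Δσ = 32.913 + 33.448 = 66.361 kPa.
Normally consolidated clay, so the full stress increment lies on the virgin compression line:
S_c = C_c·H/(1+e₀)·log₁₀(σ'_f/σ'_0) = 0.33×4/(1+1.16)×log₁₀(66.361/32.913)
    = 0.61111 × 0.30455 = 0.1861 m

S_c ≈ 0.186 m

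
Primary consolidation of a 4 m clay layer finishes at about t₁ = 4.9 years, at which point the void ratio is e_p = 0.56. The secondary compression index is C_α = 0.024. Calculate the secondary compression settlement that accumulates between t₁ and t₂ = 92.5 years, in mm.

Secondary compression: S_s = C_α·H/(1+e_p)·log₁₀(t₂/t₁)
S_s = 0.024×4/(1+0.56)×log₁₀(92.5/4.9)
    = 0.06154 × 1.276 = 0.07852 m

S_s ≈ 78.5 mm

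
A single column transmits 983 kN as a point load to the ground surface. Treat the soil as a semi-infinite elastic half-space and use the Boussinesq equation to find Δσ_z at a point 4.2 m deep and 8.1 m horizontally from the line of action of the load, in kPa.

Boussinesq vertical stress below a point load on an elastic half-space:
Δσ_z = 3P/(2πz²) · [1 + (r/z)²]^(−5/2)
r/z = 8.1/4.2 = 1.9286; [1+(r/z)²]^(−5/2) = 0.020667.
Δσ_z = 3×983/(2π×4.2²) × 0.020667 = 26.607 × 0.020667 = 0.5499 kPa

Δσ_z ≈ 0.55 kPa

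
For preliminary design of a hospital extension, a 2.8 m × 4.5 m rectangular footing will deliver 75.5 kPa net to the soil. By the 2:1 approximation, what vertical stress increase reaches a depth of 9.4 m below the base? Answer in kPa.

By the 2:1 method the load spreads at 1 horizontal : 2 vertical, so at depth z the loaded area has grown by z in each plan dimension:
Δσ = qBL/((B+z)(L+z)) = 75.5×2.8×4.5/((2.8+9.4)(4.5+9.4)) = 5.6097 kPa

Δσ_z ≈ 5.61 kPa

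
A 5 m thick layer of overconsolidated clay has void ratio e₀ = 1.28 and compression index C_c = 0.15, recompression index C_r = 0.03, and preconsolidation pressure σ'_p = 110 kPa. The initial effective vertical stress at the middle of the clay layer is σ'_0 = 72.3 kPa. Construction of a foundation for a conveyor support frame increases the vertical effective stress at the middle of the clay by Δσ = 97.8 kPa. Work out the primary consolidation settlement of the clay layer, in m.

S_c ≈ 0.0743 m

Final effective stress: σ'_f = 72.3 + 97.8 = 170.1 kPa.
σ'_f = 170.1 > σ'_p = 110 kPa, so the stress path crosses the preconsolidation pressure — recompression up to σ'_p, then virgin compression beyond:
S_c = H/(1+e₀)·[C_r·log₁₀(σ'_p/σ'_0) + C_c·log₁₀(σ'_f/σ'_p)]
    = 5/2.28 × [0.03×log₁₀(110/72.3) + 0.15×log₁₀(170.1/110)]
    = 2.193 × [0.0054676 + 0.028397] = 0.07427 m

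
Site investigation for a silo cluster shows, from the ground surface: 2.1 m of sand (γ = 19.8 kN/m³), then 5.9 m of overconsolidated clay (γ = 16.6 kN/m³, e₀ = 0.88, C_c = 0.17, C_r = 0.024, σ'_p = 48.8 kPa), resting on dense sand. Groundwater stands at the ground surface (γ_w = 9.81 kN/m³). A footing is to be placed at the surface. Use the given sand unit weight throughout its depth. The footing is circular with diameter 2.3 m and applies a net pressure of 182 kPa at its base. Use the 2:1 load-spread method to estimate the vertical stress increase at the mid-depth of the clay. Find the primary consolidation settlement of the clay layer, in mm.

Mid-depth of clay below the ground surface: z = 2.1 + 5.9/2 = 5.05 m.
Total vertical stress at mid-clay: σ_v = 19.8×2.1 + 16.6×2.95 = 90.55 kPa.
Pore pressure: u = 9.81×(5.05 − 0) = 49.541 kPa.
Initial effective stress: σ'_0 = σ_v − u = 90.55 − 49.541 = 41.009 kPa.
Stress increase at mid-clay by the 2:1 spreading method:
Δσ ≈ qD²/(D+z)² = 182×2.3²/(2.3+5.05)² = 17.822 kPa
Final effective stress: σ'_f = 41.009 + 17.822 = 58.831 kPa.
σ'_f = 58.831 > σ'_p = 48.8 kPa, so the stress path crosses the preconsolidation pressure — recompression up to σ'_p, then virgin compression beyond:
S_c = H/(1+e₀)·[C_r·log₁₀(σ'_p/σ'_0) + C_c·log₁₀(σ'_f/σ'_p)]
    = 5.9/1.88 × [0.024×log₁₀(48.8/41.009) + 0.17×log₁₀(58.831/48.8)]
    = 3.1383 × [0.001813 + 0.013802] = 0.049 m

S_c ≈ 49 mm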